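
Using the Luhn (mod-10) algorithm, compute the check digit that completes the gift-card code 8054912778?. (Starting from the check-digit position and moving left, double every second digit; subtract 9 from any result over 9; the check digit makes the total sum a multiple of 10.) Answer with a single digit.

7

Partial digits right→left: 8 7 7 2 1 9 4 5 0 8
Double every second digit counting from the check-digit position (so the 1st, 3rd, 5th, ... of the partial from the right).
  doubled (with −9 where >9): 7 5 2 8 0 → sum 22
  kept as-is: 7 2 9 5 8 → sum 31
Total = 22 + 31 = 53.
Check digit = (10 − (53 mod 10)) mod 10 = 7.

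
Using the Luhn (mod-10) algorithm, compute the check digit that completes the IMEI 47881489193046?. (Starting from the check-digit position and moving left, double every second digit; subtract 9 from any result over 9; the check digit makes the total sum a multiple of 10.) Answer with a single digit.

Partial digits right→left: 6 4 0 3 9 1 9 8 4 1 8 8 7 4
Double every second digit counting from the check-digit position (so the 1st, 3rd, 5th, ... of the partial from the right).
  doubled (with −9 where >9): 3 0 9 9 8 7 5 → sum 41
  kept as-is: 4 3 1 8 1 8 4 → sum 29
Total = 41 + 29 = 70.
Check digit = (10 − (70 mod 10)) mod 10 = 0.

0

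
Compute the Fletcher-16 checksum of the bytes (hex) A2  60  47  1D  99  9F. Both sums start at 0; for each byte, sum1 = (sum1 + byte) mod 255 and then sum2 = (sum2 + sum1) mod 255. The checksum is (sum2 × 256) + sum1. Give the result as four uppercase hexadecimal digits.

Running sums (mod 255):
  after byte 0 (A2): sum1=162, sum2=162
  after byte 1 (60): sum1=3, sum2=165
  after byte 2 (47): sum1=74, sum2=239
  after byte 3 (1D): sum1=103, sum2=87
  after byte 4 (99): sum1=1, sum2=88
  after byte 5 (9F): sum1=160, sum2=248
Checksum = sum2·256 + sum1 = 248·256 + 160 = 63648 = 0xF8A0.

F8A0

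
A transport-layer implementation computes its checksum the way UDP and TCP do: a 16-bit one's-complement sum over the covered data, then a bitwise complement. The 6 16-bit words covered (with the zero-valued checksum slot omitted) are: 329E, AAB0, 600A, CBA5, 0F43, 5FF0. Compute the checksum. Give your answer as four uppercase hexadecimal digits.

87CD

One's-complement addition (fold any carry out of bit 15 back into bit 0):
  0x329E + 0xAAB0 = 0x0DD4E
  0xDD4E + 0x600A = 0x13D58 → wrap carry → 0x3D59
  0x3D59 + 0xCBA5 = 0x108FE → wrap carry → 0x08FF
  0x08FF + 0x0F43 = 0x01842
  0x1842 + 0x5FF0 = 0x07832
One's-complement sum = 0x7832.
Checksum = ~0x7832 & 0xFFFF = 0x87CD.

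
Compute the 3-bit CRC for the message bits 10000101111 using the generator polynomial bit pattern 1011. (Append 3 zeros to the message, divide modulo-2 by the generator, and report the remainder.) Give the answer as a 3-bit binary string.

Append 3 zeros: 10000101111000. Divide by 1011 (XOR where the leading bit is 1):
  pos 0: 1000 XOR 1011 = 0011
  pos 2: 1101 XOR 1011 = 0110
  pos 3: 1100 XOR 1011 = 0111
  pos 4: 1111 XOR 1011 = 0100
  pos 5: 1001 XOR 1011 = 0010
  pos 7: 1011 XOR 1011 = 0000
Remainder (last 3 bits) = 000. This is the CRC / FCS.

000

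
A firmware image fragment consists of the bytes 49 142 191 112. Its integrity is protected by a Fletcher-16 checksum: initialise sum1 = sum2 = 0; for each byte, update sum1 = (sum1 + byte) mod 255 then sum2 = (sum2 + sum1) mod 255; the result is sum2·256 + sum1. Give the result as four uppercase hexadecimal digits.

60EF

Running sums (mod 255):
  after byte 0 (49): sum1=49, sum2=49
  after byte 1 (142): sum1=191, sum2=240
  after byte 2 (191): sum1=127, sum2=112
  after byte 3 (112): sum1=239, sum2=96
Checksum = sum2·256 + sum1 = 96·256 + 239 = 24815 = 0x60EF.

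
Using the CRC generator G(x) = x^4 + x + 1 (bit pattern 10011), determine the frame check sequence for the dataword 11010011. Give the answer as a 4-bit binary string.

Append 4 zeros: 110100110000. Divide by 10011 (XOR where the leading bit is 1):
  pos 0: 11010 XOR 10011 = 01001
  pos 1: 10010 XOR 10011 = 00001
  pos 5: 11100 XOR 10011 = 01111
  pos 6: 11110 XOR 10011 = 01101
  pos 7: 11010 XOR 10011 = 01001
Remainder (last 4 bits) = 1001. This is the CRC / FCS.

1001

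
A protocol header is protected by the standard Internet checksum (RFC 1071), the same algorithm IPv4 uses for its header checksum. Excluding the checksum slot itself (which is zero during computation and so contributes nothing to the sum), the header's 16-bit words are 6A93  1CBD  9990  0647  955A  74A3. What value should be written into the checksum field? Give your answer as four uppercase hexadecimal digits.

CED9

One's-complement addition (fold any carry out of bit 15 back into bit 0):
  0x6A93 + 0x1CBD = 0x08750
  0x8750 + 0x9990 = 0x120E0 → wrap carry → 0x20E1
  0x20E1 + 0x0647 = 0x02728
  0x2728 + 0x955A = 0x0BC82
  0xBC82 + 0x74A3 = 0x13125 → wrap carry → 0x3126
One's-complement sum = 0x3126.
Checksum = ~0x3126 & 0xFFFF = 0xCED9.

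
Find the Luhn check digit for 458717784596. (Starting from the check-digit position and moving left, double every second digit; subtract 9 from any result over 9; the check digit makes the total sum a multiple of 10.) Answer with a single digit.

Partial digits right→left: 6 9 5 4 8 7 7 1 7 8 5 4
Double every second digit counting from the check-digit position (so the 1st, 3rd, 5th, ... of the partial from the right).
  doubled (with −9 where >9): 3 1 7 5 5 1 → sum 22
  kept as-is: 9 4 7 1 8 4 → sum 33
Total = 22 + 33 = 55.
Check digit = (10 − (55 mod 10)) mod 10 = 5.

5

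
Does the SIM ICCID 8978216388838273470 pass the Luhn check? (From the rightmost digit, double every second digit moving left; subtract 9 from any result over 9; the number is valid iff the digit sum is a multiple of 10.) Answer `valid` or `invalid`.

valid

From the right, keep odd positions and double even positions (subtract 9 from any doubled value over 9):
  doubled (positions 2,4,...): 5 6 4 6 7 6 2 7 9 → sum 52
  kept (positions 1,3,...): 0 4 7 8 8 8 6 2 7 8 → sum 58
Total = 110.
110 mod 10 = 0, so the number is valid.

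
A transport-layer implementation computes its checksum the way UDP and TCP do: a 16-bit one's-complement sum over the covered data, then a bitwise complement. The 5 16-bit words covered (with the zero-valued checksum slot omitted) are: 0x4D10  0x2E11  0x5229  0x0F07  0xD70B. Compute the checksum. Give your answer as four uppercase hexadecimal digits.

One's-complement addition (fold any carry out of bit 15 back into bit 0):
  0x4D10 + 0x2E11 = 0x07B21
  0x7B21 + 0x5229 = 0x0CD4A
  0xCD4A + 0x0F07 = 0x0DC51
  0xDC51 + 0xD70B = 0x1B35C → wrap carry → 0xB35D
One's-complement sum = 0xB35D.
Checksum = ~0xB35D & 0xFFFF = 0x4CA2.

4CA2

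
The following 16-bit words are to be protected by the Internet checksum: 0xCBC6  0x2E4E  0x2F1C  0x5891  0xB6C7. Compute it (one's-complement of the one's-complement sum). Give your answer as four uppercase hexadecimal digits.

C775

One's-complement addition (fold any carry out of bit 15 back into bit 0):
  0xCBC6 + 0x2E4E = 0x0FA14
  0xFA14 + 0x2F1C = 0x12930 → wrap carry → 0x2931
  0x2931 + 0x5891 = 0x081C2
  0x81C2 + 0xB6C7 = 0x13889 → wrap carry → 0x388A
One's-complement sum = 0x388A.
Checksum = ~0x388A & 0xFFFF = 0xC775.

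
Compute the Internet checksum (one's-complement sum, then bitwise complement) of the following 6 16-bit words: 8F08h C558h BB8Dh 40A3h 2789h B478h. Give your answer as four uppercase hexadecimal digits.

One's-complement addition (fold any carry out of bit 15 back into bit 0):
  0x8F08 + 0xC558 = 0x15460 → wrap carry → 0x5461
  0x5461 + 0xBB8D = 0x10FEE → wrap carry → 0x0FEF
  0x0FEF + 0x40A3 = 0x05092
  0x5092 + 0x2789 = 0x0781B
  0x781B + 0xB478 = 0x12C93 → wrap carry → 0x2C94
One's-complement sum = 0x2C94.
Checksum = ~0x2C94 & 0xFFFF = 0xD36B.

D36B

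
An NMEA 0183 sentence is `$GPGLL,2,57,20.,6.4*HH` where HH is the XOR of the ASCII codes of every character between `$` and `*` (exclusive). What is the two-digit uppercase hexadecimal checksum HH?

60

XOR the ASCII codes of the payload characters:
  'G' = 0x47 → acc = 0x47
  'P' = 0x50 → acc = 0x17
  'G' = 0x47 → acc = 0x50
  'L' = 0x4C → acc = 0x1C
  'L' = 0x4C → acc = 0x50
  ',' = 0x2C → acc = 0x7C
  '2' = 0x32 → acc = 0x4E
  ',' = 0x2C → acc = 0x62
  '5' = 0x35 → acc = 0x57
  '7' = 0x37 → acc = 0x60
  ',' = 0x2C → acc = 0x4C
  '2' = 0x32 → acc = 0x7E
  '0' = 0x30 → acc = 0x4E
  '.' = 0x2E → acc = 0x60
  ',' = 0x2C → acc = 0x4C
  '6' = 0x36 → acc = 0x7A
  '.' = 0x2E → acc = 0x54
  '4' = 0x34 → acc = 0x60
Checksum = 0x60.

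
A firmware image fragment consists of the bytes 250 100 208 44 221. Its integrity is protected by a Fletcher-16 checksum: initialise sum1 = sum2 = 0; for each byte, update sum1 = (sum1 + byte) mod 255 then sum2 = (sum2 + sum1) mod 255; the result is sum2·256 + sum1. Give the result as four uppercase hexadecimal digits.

213A

Running sums (mod 255):
  after byte 0 (250): sum1=250, sum2=250
  after byte 1 (100): sum1=95, sum2=90
  after byte 2 (208): sum1=48, sum2=138
  after byte 3 (44): sum1=92, sum2=230
  after byte 4 (221): sum1=58, sum2=33
Checksum = sum2·256 + sum1 = 33·256 + 58 = 8506 = 0x213A.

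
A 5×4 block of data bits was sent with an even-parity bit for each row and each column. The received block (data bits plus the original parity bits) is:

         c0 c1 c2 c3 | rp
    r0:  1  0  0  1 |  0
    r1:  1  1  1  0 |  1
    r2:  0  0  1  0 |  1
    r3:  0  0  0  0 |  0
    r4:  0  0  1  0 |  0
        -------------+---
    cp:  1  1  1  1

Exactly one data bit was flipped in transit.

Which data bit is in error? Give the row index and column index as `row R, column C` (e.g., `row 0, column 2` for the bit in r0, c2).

Recompute each row's even parity and compare to rp:
  r0: data parity 0, sent rp 0 → ok
  r1: data parity 1, sent rp 1 → ok
  r2: data parity 1, sent rp 1 → ok
  r3: data parity 0, sent rp 0 → ok
  r4: data parity 1, sent rp 0 → mismatch
Recompute each column's even parity and compare to cp:
  c0: data parity 0, sent cp 1 → mismatch
  c1: data parity 1, sent cp 1 → ok
  c2: data parity 1, sent cp 1 → ok
  c3: data parity 1, sent cp 1 → ok
Exactly one row (r4) and one column (c0) fail → the flipped bit is at their intersection.

row 4, column 0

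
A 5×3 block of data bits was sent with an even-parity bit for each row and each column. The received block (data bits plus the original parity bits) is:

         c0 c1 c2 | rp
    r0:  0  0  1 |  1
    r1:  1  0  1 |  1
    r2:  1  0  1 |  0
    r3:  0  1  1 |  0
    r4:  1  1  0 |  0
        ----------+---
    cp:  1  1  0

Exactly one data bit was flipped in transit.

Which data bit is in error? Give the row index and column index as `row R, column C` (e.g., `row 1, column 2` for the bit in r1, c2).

Recompute each row's even parity and compare to rp:
  r0: data parity 1, sent rp 1 → ok
  r1: data parity 0, sent rp 1 → mismatch
  r2: data parity 0, sent rp 0 → ok
  r3: data parity 0, sent rp 0 → ok
  r4: data parity 0, sent rp 0 → ok
Recompute each column's even parity and compare to cp:
  c0: data parity 1, sent cp 1 → ok
  c1: data parity 0, sent cp 1 → mismatch
  c2: data parity 0, sent cp 0 → ok
Exactly one row (r1) and one column (c1) fail → the flipped bit is at their intersection.

row 1, column 1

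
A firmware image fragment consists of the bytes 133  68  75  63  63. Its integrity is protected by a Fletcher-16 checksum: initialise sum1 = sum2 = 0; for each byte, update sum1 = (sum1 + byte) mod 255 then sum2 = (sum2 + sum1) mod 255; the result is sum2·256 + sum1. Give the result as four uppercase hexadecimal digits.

4C93

Running sums (mod 255):
  after byte 0 (133): sum1=133, sum2=133
  after byte 1 (68): sum1=201, sum2=79
  after byte 2 (75): sum1=21, sum2=100
  after byte 3 (63): sum1=84, sum2=184
  after byte 4 (63): sum1=147, sum2=76
Checksum = sum2·256 + sum1 = 76·256 + 147 = 19603 = 0x4C93.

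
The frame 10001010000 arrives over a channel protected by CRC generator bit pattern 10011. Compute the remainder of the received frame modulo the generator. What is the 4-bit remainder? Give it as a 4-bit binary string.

1000

Modulo-2 division of 10001010000 by 10011:
  pos 0: 10001 XOR 10011 = 00010
  pos 3: 10010 XOR 10011 = 00001
Remainder = 1000 (nonzero — an error is detected).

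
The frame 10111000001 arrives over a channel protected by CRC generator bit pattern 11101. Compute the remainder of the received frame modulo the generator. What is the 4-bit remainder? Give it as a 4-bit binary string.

Modulo-2 division of 10111000001 by 11101:
  pos 0: 10111 XOR 11101 = 01010
  pos 1: 10100 XOR 11101 = 01001
  pos 2: 10010 XOR 11101 = 01111
  pos 3: 11110 XOR 11101 = 00011
  pos 6: 11001 XOR 11101 = 00100
Remainder = 0100 (nonzero — an error is detected).

0100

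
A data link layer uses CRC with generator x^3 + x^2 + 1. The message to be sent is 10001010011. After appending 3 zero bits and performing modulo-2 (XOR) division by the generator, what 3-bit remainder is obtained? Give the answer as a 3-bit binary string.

001

Append 3 zeros: 10001010011000. Divide by 1101 (XOR where the leading bit is 1):
  pos 0: 1000 XOR 1101 = 0101
  pos 1: 1011 XOR 1101 = 0110
  pos 2: 1100 XOR 1101 = 0001
  pos 5: 1100 XOR 1101 = 0001
  pos 8: 1110 XOR 1101 = 0011
  pos 10: 1100 XOR 1101 = 0001
Remainder (last 3 bits) = 001. This is the CRC / FCS.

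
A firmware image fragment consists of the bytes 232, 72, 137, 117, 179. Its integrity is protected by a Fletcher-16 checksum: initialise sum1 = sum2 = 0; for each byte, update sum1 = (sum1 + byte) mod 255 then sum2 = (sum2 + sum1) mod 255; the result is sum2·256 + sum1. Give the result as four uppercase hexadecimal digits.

E8E3

Running sums (mod 255):
  after byte 0 (232): sum1=232, sum2=232
  after byte 1 (72): sum1=49, sum2=26
  after byte 2 (137): sum1=186, sum2=212
  after byte 3 (117): sum1=48, sum2=5
  after byte 4 (179): sum1=227, sum2=232
Checksum = sum2·256 + sum1 = 232·256 + 227 = 59619 = 0xE8E3.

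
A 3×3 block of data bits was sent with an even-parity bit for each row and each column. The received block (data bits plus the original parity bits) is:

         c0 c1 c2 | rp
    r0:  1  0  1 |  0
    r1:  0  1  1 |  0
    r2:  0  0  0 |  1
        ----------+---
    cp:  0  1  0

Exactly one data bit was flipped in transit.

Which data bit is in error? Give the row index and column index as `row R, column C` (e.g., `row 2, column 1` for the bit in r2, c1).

Recompute each row's even parity and compare to rp:
  r0: data parity 0, sent rp 0 → ok
  r1: data parity 0, sent rp 0 → ok
  r2: data parity 0, sent rp 1 → mismatch
Recompute each column's even parity and compare to cp:
  c0: data parity 1, sent cp 0 → mismatch
  c1: data parity 1, sent cp 1 → ok
  c2: data parity 0, sent cp 0 → ok
Exactly one row (r2) and one column (c0) fail → the flipped bit is at their intersection.

row 2, column 0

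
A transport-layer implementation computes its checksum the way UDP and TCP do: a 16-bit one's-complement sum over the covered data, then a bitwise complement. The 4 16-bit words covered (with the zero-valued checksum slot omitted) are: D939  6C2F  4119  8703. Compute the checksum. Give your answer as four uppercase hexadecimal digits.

F279

One's-complement addition (fold any carry out of bit 15 back into bit 0):
  0xD939 + 0x6C2F = 0x14568 → wrap carry → 0x4569
  0x4569 + 0x4119 = 0x08682
  0x8682 + 0x8703 = 0x10D85 → wrap carry → 0x0D86
One's-complement sum = 0x0D86.
Checksum = ~0x0D86 & 0xFFFF = 0xF279.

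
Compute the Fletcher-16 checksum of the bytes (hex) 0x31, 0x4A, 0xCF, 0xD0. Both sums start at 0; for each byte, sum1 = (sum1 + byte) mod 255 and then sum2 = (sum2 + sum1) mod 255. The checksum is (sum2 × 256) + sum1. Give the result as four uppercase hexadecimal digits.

Running sums (mod 255):
  after byte 0 (0x31): sum1=49, sum2=49
  after byte 1 (0x4A): sum1=123, sum2=172
  after byte 2 (0xCF): sum1=75, sum2=247
  after byte 3 (0xD0): sum1=28, sum2=20
Checksum = sum2·256 + sum1 = 20·256 + 28 = 5148 = 0x141C.

141C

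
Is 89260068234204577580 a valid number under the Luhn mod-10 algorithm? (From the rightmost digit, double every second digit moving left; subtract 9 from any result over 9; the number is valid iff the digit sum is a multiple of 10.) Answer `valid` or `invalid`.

From the right, keep odd positions and double even positions (subtract 9 from any doubled value over 9):
  doubled (positions 2,4,...): 7 5 1 0 8 4 3 0 4 7 → sum 39
  kept (positions 1,3,...): 0 5 7 4 2 3 8 0 6 9 → sum 44
Total = 83.
83 mod 10 = 3, so the number is invalid.

invalid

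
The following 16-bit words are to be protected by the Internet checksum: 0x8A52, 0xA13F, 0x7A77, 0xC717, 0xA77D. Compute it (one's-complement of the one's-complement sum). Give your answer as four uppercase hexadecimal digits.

One's-complement addition (fold any carry out of bit 15 back into bit 0):
  0x8A52 + 0xA13F = 0x12B91 → wrap carry → 0x2B92
  0x2B92 + 0x7A77 = 0x0A609
  0xA609 + 0xC717 = 0x16D20 → wrap carry → 0x6D21
  0x6D21 + 0xA77D = 0x1149E → wrap carry → 0x149F
One's-complement sum = 0x149F.
Checksum = ~0x149F & 0xFFFF = 0xEB60.

EB60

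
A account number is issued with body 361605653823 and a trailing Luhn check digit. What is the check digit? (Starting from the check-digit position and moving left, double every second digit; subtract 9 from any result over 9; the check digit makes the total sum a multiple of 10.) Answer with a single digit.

4

Partial digits right→left: 3 2 8 3 5 6 5 0 6 1 6 3
Double every second digit counting from the check-digit position (so the 1st, 3rd, 5th, ... of the partial from the right).
  doubled (with −9 where >9): 6 7 1 1 3 3 → sum 21
  kept as-is: 2 3 6 0 1 3 → sum 15
Total = 21 + 15 = 36.
Check digit = (10 − (36 mod 10)) mod 10 = 4.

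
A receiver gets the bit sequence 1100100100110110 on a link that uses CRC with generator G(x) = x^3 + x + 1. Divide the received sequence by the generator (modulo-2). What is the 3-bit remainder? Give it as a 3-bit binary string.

000

Modulo-2 division of 1100100100110110 by 1011:
  pos 0: 1100 XOR 1011 = 0111
  pos 1: 1111 XOR 1011 = 0100
  pos 2: 1000 XOR 1011 = 0011
  pos 4: 1101 XOR 1011 = 0110
  pos 5: 1100 XOR 1011 = 0111
  pos 6: 1110 XOR 1011 = 0101
  pos 7: 1011 XOR 1011 = 0000
  pos 11: 1011 XOR 1011 = 0000
Remainder = 000 (zero — the frame passes the CRC check).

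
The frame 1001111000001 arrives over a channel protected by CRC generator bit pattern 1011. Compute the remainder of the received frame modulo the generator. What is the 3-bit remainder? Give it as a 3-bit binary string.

100

Modulo-2 division of 1001111000001 by 1011:
  pos 0: 1001 XOR 1011 = 0010
  pos 2: 1011 XOR 1011 = 0000
  pos 6: 1000 XOR 1011 = 0011
  pos 8: 1100 XOR 1011 = 0111
  pos 9: 1111 XOR 1011 = 0100
Remainder = 100 (nonzero — an error is detected).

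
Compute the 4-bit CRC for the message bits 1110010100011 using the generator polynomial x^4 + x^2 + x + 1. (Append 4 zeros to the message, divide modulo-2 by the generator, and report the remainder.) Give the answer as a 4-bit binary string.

Append 4 zeros: 11100101000110000. Divide by 10111 (XOR where the leading bit is 1):
  pos 0: 11100 XOR 10111 = 01011
  pos 1: 10111 XOR 10111 = 00000
  pos 7: 10001 XOR 10111 = 00110
  pos 9: 11010 XOR 10111 = 01101
  pos 10: 11010 XOR 10111 = 01101
  pos 11: 11010 XOR 10111 = 01101
  pos 12: 11010 XOR 10111 = 01101
Remainder (last 4 bits) = 1101. This is the CRC / FCS.

1101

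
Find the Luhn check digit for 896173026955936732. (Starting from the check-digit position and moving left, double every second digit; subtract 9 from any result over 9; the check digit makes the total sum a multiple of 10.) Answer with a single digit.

4

Partial digits right→left: 2 3 7 6 3 9 5 5 9 6 2 0 3 7 1 6 9 8
Double every second digit counting from the check-digit position (so the 1st, 3rd, 5th, ... of the partial from the right).
  doubled (with −9 where >9): 4 5 6 1 9 4 6 2 9 → sum 46
  kept as-is: 3 6 9 5 6 0 7 6 8 → sum 50
Total = 46 + 50 = 96.
Check digit = (10 − (96 mod 10)) mod 10 = 4.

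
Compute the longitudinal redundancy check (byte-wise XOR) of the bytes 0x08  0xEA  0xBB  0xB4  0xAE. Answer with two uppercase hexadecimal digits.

43

XOR the bytes together:
  start with 0x08
  0x08 ⊕ 0xEA = 0xE2
  0xE2 ⊕ 0xBB = 0x59
  0x59 ⊕ 0xB4 = 0xED
  0xED ⊕ 0xAE = 0x43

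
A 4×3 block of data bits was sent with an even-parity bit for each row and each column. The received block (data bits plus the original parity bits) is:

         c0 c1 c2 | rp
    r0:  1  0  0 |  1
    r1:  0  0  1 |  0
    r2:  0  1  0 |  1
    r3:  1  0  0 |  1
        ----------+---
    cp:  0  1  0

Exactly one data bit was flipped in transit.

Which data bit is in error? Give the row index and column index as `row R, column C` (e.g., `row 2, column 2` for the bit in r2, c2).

Recompute each row's even parity and compare to rp:
  r0: data parity 1, sent rp 1 → ok
  r1: data parity 1, sent rp 0 → mismatch
  r2: data parity 1, sent rp 1 → ok
  r3: data parity 1, sent rp 1 → ok
Recompute each column's even parity and compare to cp:
  c0: data parity 0, sent cp 0 → ok
  c1: data parity 1, sent cp 1 → ok
  c2: data parity 1, sent cp 0 → mismatch
Exactly one row (r1) and one column (c2) fail → the flipped bit is at their intersection.

row 1, column 2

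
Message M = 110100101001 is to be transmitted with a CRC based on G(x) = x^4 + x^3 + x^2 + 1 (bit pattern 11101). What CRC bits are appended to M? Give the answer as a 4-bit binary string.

1100

Append 4 zeros: 1101001010010000. Divide by 11101 (XOR where the leading bit is 1):
  pos 0: 11010 XOR 11101 = 00111
  pos 2: 11101 XOR 11101 = 00000
  pos 8: 10010 XOR 11101 = 01111
  pos 9: 11110 XOR 11101 = 00011
Remainder (last 4 bits) = 1100. This is the CRC / FCS.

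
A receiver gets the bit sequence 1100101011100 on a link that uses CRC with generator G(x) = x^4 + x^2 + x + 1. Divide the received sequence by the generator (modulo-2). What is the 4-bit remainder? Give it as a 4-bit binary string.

Modulo-2 division of 1100101011100 by 10111:
  pos 0: 11001 XOR 10111 = 01110
  pos 1: 11100 XOR 10111 = 01011
  pos 2: 10111 XOR 10111 = 00000
  pos 8: 11100 XOR 10111 = 01011
Remainder = 1011 (nonzero — an error is detected).

1011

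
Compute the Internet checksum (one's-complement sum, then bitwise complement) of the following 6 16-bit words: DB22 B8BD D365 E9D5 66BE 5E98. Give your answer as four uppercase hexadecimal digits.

One's-complement addition (fold any carry out of bit 15 back into bit 0):
  0xDB22 + 0xB8BD = 0x193DF → wrap carry → 0x93E0
  0x93E0 + 0xD365 = 0x16745 → wrap carry → 0x6746
  0x6746 + 0xE9D5 = 0x1511B → wrap carry → 0x511C
  0x511C + 0x66BE = 0x0B7DA
  0xB7DA + 0x5E98 = 0x11672 → wrap carry → 0x1673
One's-complement sum = 0x1673.
Checksum = ~0x1673 & 0xFFFF = 0xE98C.

E98C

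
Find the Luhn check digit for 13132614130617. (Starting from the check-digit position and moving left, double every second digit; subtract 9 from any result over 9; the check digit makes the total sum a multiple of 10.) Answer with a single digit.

Partial digits right→left: 7 1 6 0 3 1 4 1 6 2 3 1 3 1
Double every second digit counting from the check-digit position (so the 1st, 3rd, 5th, ... of the partial from the right).
  doubled (with −9 where >9): 5 3 6 8 3 6 6 → sum 37
  kept as-is: 1 0 1 1 2 1 1 → sum 7
Total = 37 + 7 = 44.
Check digit = (10 − (44 mod 10)) mod 10 = 6.

6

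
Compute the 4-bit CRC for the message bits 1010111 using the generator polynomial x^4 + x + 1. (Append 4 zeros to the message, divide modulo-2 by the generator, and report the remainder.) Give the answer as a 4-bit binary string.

1011

Append 4 zeros: 10101110000. Divide by 10011 (XOR where the leading bit is 1):
  pos 0: 10101 XOR 10011 = 00110
  pos 2: 11011 XOR 10011 = 01000
  pos 3: 10000 XOR 10011 = 00011
  pos 6: 11000 XOR 10011 = 01011
Remainder (last 4 bits) = 1011. This is the CRC / FCS.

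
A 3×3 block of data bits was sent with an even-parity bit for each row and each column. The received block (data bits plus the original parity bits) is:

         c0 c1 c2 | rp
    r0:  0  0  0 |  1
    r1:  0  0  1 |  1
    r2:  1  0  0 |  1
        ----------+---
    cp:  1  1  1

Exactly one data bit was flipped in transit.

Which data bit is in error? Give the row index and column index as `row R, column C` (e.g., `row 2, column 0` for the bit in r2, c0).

Recompute each row's even parity and compare to rp:
  r0: data parity 0, sent rp 1 → mismatch
  r1: data parity 1, sent rp 1 → ok
  r2: data parity 1, sent rp 1 → ok
Recompute each column's even parity and compare to cp:
  c0: data parity 1, sent cp 1 → ok
  c1: data parity 0, sent cp 1 → mismatch
  c2: data parity 1, sent cp 1 → ok
Exactly one row (r0) and one column (c1) fail → the flipped bit is at their intersection.

row 0, column 1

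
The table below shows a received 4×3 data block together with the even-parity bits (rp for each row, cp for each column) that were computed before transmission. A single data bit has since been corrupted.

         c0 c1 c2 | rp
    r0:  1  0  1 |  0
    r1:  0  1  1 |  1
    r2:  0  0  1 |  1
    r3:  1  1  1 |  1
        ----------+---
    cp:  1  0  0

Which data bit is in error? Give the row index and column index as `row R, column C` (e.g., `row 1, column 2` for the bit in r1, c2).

row 1, column 0

Recompute each row's even parity and compare to rp:
  r0: data parity 0, sent rp 0 → ok
  r1: data parity 0, sent rp 1 → mismatch
  r2: data parity 1, sent rp 1 → ok
  r3: data parity 1, sent rp 1 → ok
Recompute each column's even parity and compare to cp:
  c0: data parity 0, sent cp 1 → mismatch
  c1: data parity 0, sent cp 0 → ok
  c2: data parity 0, sent cp 0 → ok
Exactly one row (r1) and one column (c0) fail → the flipped bit is at their intersection.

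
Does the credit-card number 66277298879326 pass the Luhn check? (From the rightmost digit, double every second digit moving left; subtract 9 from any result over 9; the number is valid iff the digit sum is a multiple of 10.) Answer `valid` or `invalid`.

valid

From the right, keep odd positions and double even positions (subtract 9 from any doubled value over 9):
  doubled (positions 2,4,...): 4 9 7 9 5 4 3 → sum 41
  kept (positions 1,3,...): 6 3 7 8 2 7 6 → sum 39
Total = 80.
80 mod 10 = 0, so the number is valid.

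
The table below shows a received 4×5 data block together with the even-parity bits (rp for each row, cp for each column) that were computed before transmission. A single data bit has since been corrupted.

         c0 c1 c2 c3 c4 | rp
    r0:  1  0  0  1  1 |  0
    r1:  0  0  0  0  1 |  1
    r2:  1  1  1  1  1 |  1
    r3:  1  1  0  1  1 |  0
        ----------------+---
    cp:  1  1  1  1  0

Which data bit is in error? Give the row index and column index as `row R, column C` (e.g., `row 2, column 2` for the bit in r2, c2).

row 0, column 1

Recompute each row's even parity and compare to rp:
  r0: data parity 1, sent rp 0 → mismatch
  r1: data parity 1, sent rp 1 → ok
  r2: data parity 1, sent rp 1 → ok
  r3: data parity 0, sent rp 0 → ok
Recompute each column's even parity and compare to cp:
  c0: data parity 1, sent cp 1 → ok
  c1: data parity 0, sent cp 1 → mismatch
  c2: data parity 1, sent cp 1 → ok
  c3: data parity 1, sent cp 1 → ok
  c4: data parity 0, sent cp 0 → ok
Exactly one row (r0) and one column (c1) fail → the flipped bit is at their intersection.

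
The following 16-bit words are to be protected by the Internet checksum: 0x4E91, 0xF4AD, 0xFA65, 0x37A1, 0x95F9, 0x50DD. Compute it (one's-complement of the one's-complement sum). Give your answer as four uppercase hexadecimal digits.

One's-complement addition (fold any carry out of bit 15 back into bit 0):
  0x4E91 + 0xF4AD = 0x1433E → wrap carry → 0x433F
  0x433F + 0xFA65 = 0x13DA4 → wrap carry → 0x3DA5
  0x3DA5 + 0x37A1 = 0x07546
  0x7546 + 0x95F9 = 0x10B3F → wrap carry → 0x0B40
  0x0B40 + 0x50DD = 0x05C1D
One's-complement sum = 0x5C1D.
Checksum = ~0x5C1D & 0xFFFF = 0xA3E2.

A3E2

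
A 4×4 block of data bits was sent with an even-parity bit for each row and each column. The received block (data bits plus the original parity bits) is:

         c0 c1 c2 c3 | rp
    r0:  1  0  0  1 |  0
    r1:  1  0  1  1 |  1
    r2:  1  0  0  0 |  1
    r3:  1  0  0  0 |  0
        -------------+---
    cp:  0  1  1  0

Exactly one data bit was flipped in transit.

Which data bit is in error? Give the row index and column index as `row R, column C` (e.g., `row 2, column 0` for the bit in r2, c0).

row 3, column 1

Recompute each row's even parity and compare to rp:
  r0: data parity 0, sent rp 0 → ok
  r1: data parity 1, sent rp 1 → ok
  r2: data parity 1, sent rp 1 → ok
  r3: data parity 1, sent rp 0 → mismatch
Recompute each column's even parity and compare to cp:
  c0: data parity 0, sent cp 0 → ok
  c1: data parity 0, sent cp 1 → mismatch
  c2: data parity 1, sent cp 1 → ok
  c3: data parity 0, sent cp 0 → ok
Exactly one row (r3) and one column (c1) fail → the flipped bit is at their intersection.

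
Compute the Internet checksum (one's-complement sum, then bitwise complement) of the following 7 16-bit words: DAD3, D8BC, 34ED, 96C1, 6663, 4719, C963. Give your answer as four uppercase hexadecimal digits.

09E0

One's-complement addition (fold any carry out of bit 15 back into bit 0):
  0xDAD3 + 0xD8BC = 0x1B38F → wrap carry → 0xB390
  0xB390 + 0x34ED = 0x0E87D
  0xE87D + 0x96C1 = 0x17F3E → wrap carry → 0x7F3F
  0x7F3F + 0x6663 = 0x0E5A2
  0xE5A2 + 0x4719 = 0x12CBB → wrap carry → 0x2CBC
  0x2CBC + 0xC963 = 0x0F61F
One's-complement sum = 0xF61F.
Checksum = ~0xF61F & 0xFFFF = 0x09E0.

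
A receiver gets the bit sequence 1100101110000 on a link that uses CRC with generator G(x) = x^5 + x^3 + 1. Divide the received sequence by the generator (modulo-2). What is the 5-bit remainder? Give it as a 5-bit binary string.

00000

Modulo-2 division of 1100101110000 by 101001:
  pos 0: 110010 XOR 101001 = 011011
  pos 1: 110111 XOR 101001 = 011110
  pos 2: 111101 XOR 101001 = 010100
  pos 3: 101001 XOR 101001 = 000000
Remainder = 00000 (zero — the frame passes the CRC check).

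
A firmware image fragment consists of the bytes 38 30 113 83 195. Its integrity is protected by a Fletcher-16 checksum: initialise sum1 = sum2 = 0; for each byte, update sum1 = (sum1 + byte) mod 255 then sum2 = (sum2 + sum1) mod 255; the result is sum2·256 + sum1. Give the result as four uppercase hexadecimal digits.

F5CC

Running sums (mod 255):
  after byte 0 (38): sum1=38, sum2=38
  after byte 1 (30): sum1=68, sum2=106
  after byte 2 (113): sum1=181, sum2=32
  after byte 3 (83): sum1=9, sum2=41
  after byte 4 (195): sum1=204, sum2=245
Checksum = sum2·256 + sum1 = 245·256 + 204 = 62924 = 0xF5CC.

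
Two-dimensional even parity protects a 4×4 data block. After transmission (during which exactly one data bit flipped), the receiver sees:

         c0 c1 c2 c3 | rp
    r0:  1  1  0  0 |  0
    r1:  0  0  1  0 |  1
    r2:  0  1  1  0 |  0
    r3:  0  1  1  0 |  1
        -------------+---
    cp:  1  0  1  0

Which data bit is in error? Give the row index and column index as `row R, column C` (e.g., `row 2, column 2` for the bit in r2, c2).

row 3, column 1

Recompute each row's even parity and compare to rp:
  r0: data parity 0, sent rp 0 → ok
  r1: data parity 1, sent rp 1 → ok
  r2: data parity 0, sent rp 0 → ok
  r3: data parity 0, sent rp 1 → mismatch
Recompute each column's even parity and compare to cp:
  c0: data parity 1, sent cp 1 → ok
  c1: data parity 1, sent cp 0 → mismatch
  c2: data parity 1, sent cp 1 → ok
  c3: data parity 0, sent cp 0 → ok
Exactly one row (r3) and one column (c1) fail → the flipped bit is at their intersection.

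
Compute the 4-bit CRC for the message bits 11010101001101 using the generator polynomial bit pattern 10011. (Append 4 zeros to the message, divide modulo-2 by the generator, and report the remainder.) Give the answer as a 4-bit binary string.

0011

Append 4 zeros: 110101010011010000. Divide by 10011 (XOR where the leading bit is 1):
  pos 0: 11010 XOR 10011 = 01001
  pos 1: 10011 XOR 10011 = 00000
  pos 7: 10011 XOR 10011 = 00000
  pos 13: 10000 XOR 10011 = 00011
Remainder (last 4 bits) = 0011. This is the CRC / FCS.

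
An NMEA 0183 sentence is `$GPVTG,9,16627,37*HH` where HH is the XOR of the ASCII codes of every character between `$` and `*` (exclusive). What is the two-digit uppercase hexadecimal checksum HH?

XOR the ASCII codes of the payload characters:
  'G' = 0x47 → acc = 0x47
  'P' = 0x50 → acc = 0x17
  'V' = 0x56 → acc = 0x41
  'T' = 0x54 → acc = 0x15
  'G' = 0x47 → acc = 0x52
  ',' = 0x2C → acc = 0x7E
  '9' = 0x39 → acc = 0x47
  ',' = 0x2C → acc = 0x6B
  '1' = 0x31 → acc = 0x5A
  '6' = 0x36 → acc = 0x6C
  '6' = 0x36 → acc = 0x5A
  '2' = 0x32 → acc = 0x68
  '7' = 0x37 → acc = 0x5F
  ',' = 0x2C → acc = 0x73
  '3' = 0x33 → acc = 0x40
  '7' = 0x37 → acc = 0x77
Checksum = 0x77.

77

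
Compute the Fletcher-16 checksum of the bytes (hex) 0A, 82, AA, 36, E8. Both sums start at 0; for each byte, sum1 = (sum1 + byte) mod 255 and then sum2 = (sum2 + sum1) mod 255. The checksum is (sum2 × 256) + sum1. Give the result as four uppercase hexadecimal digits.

Running sums (mod 255):
  after byte 0 (0A): sum1=10, sum2=10
  after byte 1 (82): sum1=140, sum2=150
  after byte 2 (AA): sum1=55, sum2=205
  after byte 3 (36): sum1=109, sum2=59
  after byte 4 (E8): sum1=86, sum2=145
Checksum = sum2·256 + sum1 = 145·256 + 86 = 37206 = 0x9156.

9156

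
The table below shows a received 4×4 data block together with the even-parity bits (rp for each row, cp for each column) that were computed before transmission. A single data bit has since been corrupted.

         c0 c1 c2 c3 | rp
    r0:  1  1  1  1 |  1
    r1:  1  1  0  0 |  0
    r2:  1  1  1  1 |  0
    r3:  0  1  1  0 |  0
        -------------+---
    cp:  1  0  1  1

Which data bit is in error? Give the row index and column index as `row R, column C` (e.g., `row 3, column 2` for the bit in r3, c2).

Recompute each row's even parity and compare to rp:
  r0: data parity 0, sent rp 1 → mismatch
  r1: data parity 0, sent rp 0 → ok
  r2: data parity 0, sent rp 0 → ok
  r3: data parity 0, sent rp 0 → ok
Recompute each column's even parity and compare to cp:
  c0: data parity 1, sent cp 1 → ok
  c1: data parity 0, sent cp 0 → ok
  c2: data parity 1, sent cp 1 → ok
  c3: data parity 0, sent cp 1 → mismatch
Exactly one row (r0) and one column (c3) fail → the flipped bit is at their intersection.

row 0, column 3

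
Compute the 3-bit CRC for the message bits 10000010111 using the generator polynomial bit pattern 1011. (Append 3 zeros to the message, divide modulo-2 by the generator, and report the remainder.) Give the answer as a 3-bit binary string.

110

Append 3 zeros: 10000010111000. Divide by 1011 (XOR where the leading bit is 1):
  pos 0: 1000 XOR 1011 = 0011
  pos 2: 1100 XOR 1011 = 0111
  pos 3: 1111 XOR 1011 = 0100
  pos 4: 1000 XOR 1011 = 0011
  pos 6: 1111 XOR 1011 = 0100
  pos 7: 1001 XOR 1011 = 0010
  pos 9: 1000 XOR 1011 = 0011
Remainder (last 3 bits) = 110. This is the CRC / FCS.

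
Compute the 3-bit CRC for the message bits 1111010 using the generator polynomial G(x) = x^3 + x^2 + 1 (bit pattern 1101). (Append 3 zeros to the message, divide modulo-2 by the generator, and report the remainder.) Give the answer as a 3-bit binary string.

110

Append 3 zeros: 1111010000. Divide by 1101 (XOR where the leading bit is 1):
  pos 0: 1111 XOR 1101 = 0010
  pos 2: 1001 XOR 1101 = 0100
  pos 3: 1000 XOR 1101 = 0101
  pos 4: 1010 XOR 1101 = 0111
  pos 5: 1110 XOR 1101 = 0011
Remainder (last 3 bits) = 110. This is the CRC / FCS.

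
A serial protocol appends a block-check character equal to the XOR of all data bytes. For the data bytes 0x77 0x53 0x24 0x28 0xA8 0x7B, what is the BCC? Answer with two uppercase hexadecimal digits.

XOR the bytes together:
  start with 0x77
  0x77 ⊕ 0x53 = 0x24
  0x24 ⊕ 0x24 = 0x00
  0x00 ⊕ 0x28 = 0x28
  0x28 ⊕ 0xA8 = 0x80
  0x80 ⊕ 0x7B = 0xFB

FB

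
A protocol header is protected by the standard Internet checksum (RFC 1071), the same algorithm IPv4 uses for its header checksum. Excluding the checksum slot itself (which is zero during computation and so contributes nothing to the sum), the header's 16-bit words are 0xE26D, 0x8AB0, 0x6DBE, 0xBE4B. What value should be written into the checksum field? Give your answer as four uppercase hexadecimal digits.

One's-complement addition (fold any carry out of bit 15 back into bit 0):
  0xE26D + 0x8AB0 = 0x16D1D → wrap carry → 0x6D1E
  0x6D1E + 0x6DBE = 0x0DADC
  0xDADC + 0xBE4B = 0x19927 → wrap carry → 0x9928
One's-complement sum = 0x9928.
Checksum = ~0x9928 & 0xFFFF = 0x66D7.

66D7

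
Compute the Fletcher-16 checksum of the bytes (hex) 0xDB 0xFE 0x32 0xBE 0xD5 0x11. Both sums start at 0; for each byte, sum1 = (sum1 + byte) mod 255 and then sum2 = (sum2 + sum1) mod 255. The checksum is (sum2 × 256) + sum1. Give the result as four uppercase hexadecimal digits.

E3B2

Running sums (mod 255):
  after byte 0 (0xDB): sum1=219, sum2=219
  after byte 1 (0xFE): sum1=218, sum2=182
  after byte 2 (0x32): sum1=13, sum2=195
  after byte 3 (0xBE): sum1=203, sum2=143
  after byte 4 (0xD5): sum1=161, sum2=49
  after byte 5 (0x11): sum1=178, sum2=227
Checksum = sum2·256 + sum1 = 227·256 + 178 = 58290 = 0xE3B2.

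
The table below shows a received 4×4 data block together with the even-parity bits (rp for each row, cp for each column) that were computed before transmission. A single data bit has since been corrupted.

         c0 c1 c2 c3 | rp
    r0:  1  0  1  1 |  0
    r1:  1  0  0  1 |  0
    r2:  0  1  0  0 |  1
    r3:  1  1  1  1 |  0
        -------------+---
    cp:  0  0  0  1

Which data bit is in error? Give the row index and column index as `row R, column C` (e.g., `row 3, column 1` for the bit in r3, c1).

Recompute each row's even parity and compare to rp:
  r0: data parity 1, sent rp 0 → mismatch
  r1: data parity 0, sent rp 0 → ok
  r2: data parity 1, sent rp 1 → ok
  r3: data parity 0, sent rp 0 → ok
Recompute each column's even parity and compare to cp:
  c0: data parity 1, sent cp 0 → mismatch
  c1: data parity 0, sent cp 0 → ok
  c2: data parity 0, sent cp 0 → ok
  c3: data parity 1, sent cp 1 → ok
Exactly one row (r0) and one column (c0) fail → the flipped bit is at their intersection.

row 0, column 0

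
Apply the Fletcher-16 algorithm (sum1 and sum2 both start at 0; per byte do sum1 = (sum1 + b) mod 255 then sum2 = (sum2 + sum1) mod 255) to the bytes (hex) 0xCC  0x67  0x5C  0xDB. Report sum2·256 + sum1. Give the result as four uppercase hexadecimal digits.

FD6C

Running sums (mod 255):
  after byte 0 (0xCC): sum1=204, sum2=204
  after byte 1 (0x67): sum1=52, sum2=1
  after byte 2 (0x5C): sum1=144, sum2=145
  after byte 3 (0xDB): sum1=108, sum2=253
Checksum = sum2·256 + sum1 = 253·256 + 108 = 64876 = 0xFD6C.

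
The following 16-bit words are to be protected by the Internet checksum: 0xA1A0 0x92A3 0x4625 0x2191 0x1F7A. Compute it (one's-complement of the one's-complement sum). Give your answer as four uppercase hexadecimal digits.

One's-complement addition (fold any carry out of bit 15 back into bit 0):
  0xA1A0 + 0x92A3 = 0x13443 → wrap carry → 0x3444
  0x3444 + 0x4625 = 0x07A69
  0x7A69 + 0x2191 = 0x09BFA
  0x9BFA + 0x1F7A = 0x0BB74
One's-complement sum = 0xBB74.
Checksum = ~0xBB74 & 0xFFFF = 0x448B.

448B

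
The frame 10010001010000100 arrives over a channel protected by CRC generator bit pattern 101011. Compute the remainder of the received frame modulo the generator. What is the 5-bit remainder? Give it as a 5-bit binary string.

00010

Modulo-2 division of 10010001010000100 by 101011:
  pos 0: 100100 XOR 101011 = 001111
  pos 2: 111101 XOR 101011 = 010110
  pos 3: 101100 XOR 101011 = 000111
  pos 6: 111100 XOR 101011 = 010111
  pos 7: 101110 XOR 101011 = 000101
  pos 10: 101010 XOR 101011 = 000001
Remainder = 00010 (nonzero — an error is detected).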